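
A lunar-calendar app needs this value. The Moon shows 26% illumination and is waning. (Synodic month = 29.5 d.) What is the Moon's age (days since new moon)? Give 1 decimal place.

From f = (1 − cos θ)/2: cos θ = 1 − 2×0.26 = 0.480; arccos → 61.3°.
Since the Moon is past full (waning), take the reflex angle: θ = 360° − 61.3° = 298.7°.
Age = 29.5 × 298.7°/360° ≈ 24.48 days.

24.5 days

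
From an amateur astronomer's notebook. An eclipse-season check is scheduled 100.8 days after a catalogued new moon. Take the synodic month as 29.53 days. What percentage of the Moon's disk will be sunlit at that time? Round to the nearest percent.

100.8/29.53 = 3.413 lunations, so 3 complete cycles and 12.21 d into the next.
Phase angle: θ = 360°·(12.21 d)/(29.53 d) = 148.9°.
cos 148.9° = (-0.856), so f = (1 − (-0.856))/2 = 0.928, so 93%.

93%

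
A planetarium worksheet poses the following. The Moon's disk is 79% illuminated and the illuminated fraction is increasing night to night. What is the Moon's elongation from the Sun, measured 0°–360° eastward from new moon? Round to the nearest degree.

125°

Invert f = (1 − cos θ)/2 to get cos θ = 1 − 2(0.79) = -0.580, hence θ₀ = arccos -0.580 = 125.5°.
Before full moon the principal value applies: θ = 125.5°.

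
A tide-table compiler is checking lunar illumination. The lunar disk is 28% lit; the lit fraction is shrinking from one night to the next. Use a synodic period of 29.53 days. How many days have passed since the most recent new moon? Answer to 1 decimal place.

cos θ = 1 − 2f = 0.440, giving a principal value of 63.9°.
Since the Moon is past full (waning), take the reflex angle: θ = 360° − 63.9° = 296.1°.
Age = 29.53 × 296.1°/360° ≈ 24.29 days.

24.3 days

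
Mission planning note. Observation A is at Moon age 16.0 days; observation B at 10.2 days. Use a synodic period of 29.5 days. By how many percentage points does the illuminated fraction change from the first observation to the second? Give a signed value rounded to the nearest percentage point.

θ₁ = 360° × 16.0/29.5 = 195.3°, f₁ = (1 − cos θ₁)/2 = 0.982.
θ₂ = 360° × 10.2/29.5 = 124.5°, f₂ = (1 − cos θ₂)/2 = 0.783.
Change = f₂ − f₁ = -0.199 → -20 percentage points.

-20 pp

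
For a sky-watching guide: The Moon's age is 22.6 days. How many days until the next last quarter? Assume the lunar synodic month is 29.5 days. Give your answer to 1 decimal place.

Last quarter is 0.75 of the way through the cycle: age 0.75 × 29.5 = 22.125 d.
This lunation's last quarter (22.125 d) has passed, so add one period: 51.625 − 22.6 = 29.025 days.

29.0 days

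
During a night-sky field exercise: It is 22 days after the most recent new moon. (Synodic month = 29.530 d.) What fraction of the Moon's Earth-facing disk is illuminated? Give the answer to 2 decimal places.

0.52

Phase angle: θ = 360°·(22 d)/(29.530 d) = 268.2°.
Illuminated fraction = (1 − cos 268.2°)/2 = (1 − (-0.031))/2 ≈ 0.516.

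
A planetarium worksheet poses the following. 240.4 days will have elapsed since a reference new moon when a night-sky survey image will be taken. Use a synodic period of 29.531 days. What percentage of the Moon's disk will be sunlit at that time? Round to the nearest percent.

18%

240.4/29.531 = 8.141 lunations, so 8 complete cycles and 4.15 d into the next.
The Moon has covered 4.15/29.531 of its cycle, so θ ≈ 360° × 4.15/29.531 = 50.6°.
Illuminated fraction = (1 − cos 50.6°)/2 = (1 − 0.635)/2 ≈ 0.183, so 18%.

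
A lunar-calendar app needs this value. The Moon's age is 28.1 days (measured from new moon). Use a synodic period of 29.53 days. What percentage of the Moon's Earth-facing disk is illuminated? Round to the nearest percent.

2%

Phase angle: θ = 360°·(28.1 d)/(29.53 d) = 342.6°.
With cos θ = 0.954, the lit fraction is (1 − 0.954)/2 ≈ 0.023, so 2%.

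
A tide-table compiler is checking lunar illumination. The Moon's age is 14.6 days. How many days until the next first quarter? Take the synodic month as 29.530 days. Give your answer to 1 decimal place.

22.3 days

First quarter is 0.25 of the way through the cycle: age 0.25 × 29.530 = 7.383 d.
This lunation's first quarter (7.383 d) has passed, so add one period: 36.913 − 14.6 = 22.313 days.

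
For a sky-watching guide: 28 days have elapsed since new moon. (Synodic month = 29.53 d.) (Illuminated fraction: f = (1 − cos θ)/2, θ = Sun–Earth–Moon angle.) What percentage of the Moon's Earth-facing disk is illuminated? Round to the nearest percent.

3%

The Moon has covered 28/29.53 of its cycle, so θ ≈ 360° × 28/29.53 = 341.3°.
Illuminated fraction = (1 − cos 341.3°)/2 = (1 − 0.947)/2 ≈ 0.026, so 3%.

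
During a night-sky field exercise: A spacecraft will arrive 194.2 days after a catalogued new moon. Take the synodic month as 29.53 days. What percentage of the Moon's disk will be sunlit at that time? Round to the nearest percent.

94%

194.2 d spans 6 complete synodic months (6 × 29.53 = 177.18 d) plus 17.02 d.
The Moon has covered 17.02/29.53 of its cycle, so θ ≈ 360° × 17.02/29.53 = 207.5°.
Illuminated fraction = (1 − cos 207.5°)/2 = (1 − (-0.887))/2 ≈ 0.944, so 94%.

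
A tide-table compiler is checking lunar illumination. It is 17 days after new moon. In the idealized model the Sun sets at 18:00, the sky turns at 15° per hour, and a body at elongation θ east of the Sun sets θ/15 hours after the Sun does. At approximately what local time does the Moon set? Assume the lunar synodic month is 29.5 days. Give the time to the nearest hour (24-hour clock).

08:00

Elongation θ = 360° × 17/29.5 ≈ 207.5°.
Delay after the Sun = 207.5° / (15°/h) ≈ 13.83 h.
18:00 + 13.83 h ≈ 07:50 → 08:00 to the nearest hour.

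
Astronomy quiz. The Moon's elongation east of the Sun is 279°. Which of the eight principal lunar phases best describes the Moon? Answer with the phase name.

last quarter

The last quarter sector spans roughly 248°–292°; 279° falls inside it.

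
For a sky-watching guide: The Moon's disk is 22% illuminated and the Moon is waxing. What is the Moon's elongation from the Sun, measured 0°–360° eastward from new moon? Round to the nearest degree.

56°

From f = (1 − cos θ)/2: cos θ = 1 − 2×0.22 = 0.560; arccos → 55.9°.
Waxing ⇒ before full, so θ = 55.9°.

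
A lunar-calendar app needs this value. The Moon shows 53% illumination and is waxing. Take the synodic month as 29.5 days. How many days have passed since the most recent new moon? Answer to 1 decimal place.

7.7 days

From f = (1 − cos θ)/2: cos θ = 1 − 2×0.53 = -0.060; arccos → 93.4°.
Before full moon the principal value applies: θ = 93.4°.
Age = 29.5 × 93.4°/360° ≈ 7.66 days.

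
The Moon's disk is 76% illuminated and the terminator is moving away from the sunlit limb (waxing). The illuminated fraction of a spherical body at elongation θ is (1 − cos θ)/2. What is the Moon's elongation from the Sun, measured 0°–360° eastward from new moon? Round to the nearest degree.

Invert f = (1 − cos θ)/2 to get cos θ = 1 − 2(0.76) = -0.520, hence θ₀ = arccos -0.520 = 121.3°.
Waxing ⇒ before full, so θ = 121.3°.

121°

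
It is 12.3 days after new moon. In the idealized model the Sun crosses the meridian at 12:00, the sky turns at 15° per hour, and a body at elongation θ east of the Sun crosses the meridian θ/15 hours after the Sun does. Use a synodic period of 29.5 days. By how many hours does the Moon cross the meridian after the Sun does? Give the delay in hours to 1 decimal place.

10.0 h

Elongation θ = 360° × 12.3/29.5 ≈ 150.1°.
The Moon trails the Sun by θ/15 = 150.1/15 ≈ 10.01 hours.
So the Moon crosses the meridian 10.01 h after the Sun.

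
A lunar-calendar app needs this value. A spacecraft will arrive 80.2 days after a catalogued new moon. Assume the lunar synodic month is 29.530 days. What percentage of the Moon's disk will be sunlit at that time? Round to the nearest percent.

61%

80.2/29.530 = 2.716 lunations, so 2 complete cycles and 21.14 d into the next.
Phase angle: θ = 360°·(21.14 d)/(29.530 d) = 257.7°.
Illuminated fraction = (1 − cos 257.7°)/2 = (1 − (-0.213))/2 ≈ 0.606, so 61%.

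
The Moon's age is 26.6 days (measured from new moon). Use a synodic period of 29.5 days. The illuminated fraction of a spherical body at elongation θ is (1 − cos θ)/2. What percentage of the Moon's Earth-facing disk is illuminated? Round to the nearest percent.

The Moon has covered 26.6/29.5 of its cycle, so θ ≈ 360° × 26.6/29.5 = 324.6°.
Illuminated fraction = (1 − cos 324.6°)/2 = (1 − 0.815)/2 ≈ 0.092, so 9%.

9%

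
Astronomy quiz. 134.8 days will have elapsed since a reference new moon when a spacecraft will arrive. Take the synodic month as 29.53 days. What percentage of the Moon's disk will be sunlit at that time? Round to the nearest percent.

134.8 d spans 4 complete synodic months (4 × 29.53 = 118.12 d) plus 16.68 d.
Elongation θ = 360° × 16.68/29.53 ≈ 203.3°.
Illuminated fraction = (1 − cos 203.3°)/2 = (1 − (-0.918))/2 ≈ 0.959, so 96%.

96%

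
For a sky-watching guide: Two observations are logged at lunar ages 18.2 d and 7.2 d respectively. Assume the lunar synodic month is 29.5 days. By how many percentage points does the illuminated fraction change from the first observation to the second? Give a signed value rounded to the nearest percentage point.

First observation: θ = 360°·18.2/29.5 = 222.1°, so f = 0.871.
Second observation: θ = 87.9°, f = 0.481.
Δf = 0.481 − 0.871 = -0.390, i.e. -39 pp.

-39 percentage points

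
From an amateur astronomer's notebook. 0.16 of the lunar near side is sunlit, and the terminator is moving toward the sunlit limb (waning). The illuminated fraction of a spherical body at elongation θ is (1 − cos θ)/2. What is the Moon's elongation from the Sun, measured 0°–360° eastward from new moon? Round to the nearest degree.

From f = (1 − cos θ)/2: cos θ = 1 − 2×0.16 = 0.680; arccos → 47.2°.
Since the Moon is past full (waning), take the reflex angle: θ = 360° − 47.2° = 312.8°.

313°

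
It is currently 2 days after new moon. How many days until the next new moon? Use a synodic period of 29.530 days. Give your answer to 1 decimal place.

The next new moon completes the synodic month: 29.530 − 2 = 27.530 days.

27.5 days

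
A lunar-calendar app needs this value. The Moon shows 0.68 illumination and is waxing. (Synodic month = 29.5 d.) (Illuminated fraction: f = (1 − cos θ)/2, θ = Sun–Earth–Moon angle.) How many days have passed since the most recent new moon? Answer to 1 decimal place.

cos θ = 1 − 2f = -0.360, giving a principal value of 111.1°.
Waxing ⇒ before full, so θ = 111.1°.
At 360°/29.5 d per day, 111.1° corresponds to 9.10 days.

9.1 days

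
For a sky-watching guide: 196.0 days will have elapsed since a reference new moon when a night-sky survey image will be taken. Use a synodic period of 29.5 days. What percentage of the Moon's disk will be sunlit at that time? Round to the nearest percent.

81%

196.0/29.5 = 6.644 lunations, so 6 complete cycles and 19.00 d into the next.
Elongation θ = 360° × 19.00/29.5 ≈ 231.9°.
Illuminated fraction = (1 − cos 231.9°)/2 = (1 − (-0.618))/2 ≈ 0.809, so 81%.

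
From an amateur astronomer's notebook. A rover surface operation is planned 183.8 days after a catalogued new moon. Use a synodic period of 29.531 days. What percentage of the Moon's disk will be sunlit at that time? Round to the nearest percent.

183.8 d spans 6 complete synodic months (6 × 29.531 = 177.19 d) plus 6.61 d.
The Moon has covered 6.61/29.531 of its cycle, so θ ≈ 360° × 6.61/29.531 = 80.6°.
cos 80.6° = 0.163, so f = (1 − 0.163)/2 = 0.419, so 42%.

42%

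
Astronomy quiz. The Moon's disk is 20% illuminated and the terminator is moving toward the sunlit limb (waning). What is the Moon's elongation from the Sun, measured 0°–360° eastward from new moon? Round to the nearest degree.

From f = (1 − cos θ)/2: cos θ = 1 − 2×0.20 = 0.600; arccos → 53.1°.
Since the Moon is past full (waning), take the reflex angle: θ = 360° − 53.1° = 306.9°.

307°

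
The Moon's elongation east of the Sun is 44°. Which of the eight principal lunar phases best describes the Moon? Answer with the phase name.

The waxing crescent sector spans roughly 22°–68°; 44° falls inside it.

waxing crescent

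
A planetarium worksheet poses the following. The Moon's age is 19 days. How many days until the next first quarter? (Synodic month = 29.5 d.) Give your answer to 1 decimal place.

17.9 days

First quarter occurs at elongation 90°, i.e. at age 29.5 × 90/360 = 7.375 d.
This lunation's first quarter (7.375 d) has passed, so add one period: 36.875 − 19 = 17.875 days.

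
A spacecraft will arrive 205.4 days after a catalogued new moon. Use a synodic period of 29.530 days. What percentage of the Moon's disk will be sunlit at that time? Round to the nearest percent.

205.4 d spans 6 complete synodic months (6 × 29.530 = 177.18 d) plus 28.22 d.
Elongation θ = 360° × 28.22/29.530 ≈ 344.0°.
Illuminated fraction = (1 − cos 344.0°)/2 = (1 − 0.961)/2 ≈ 0.019, so 2%.

2%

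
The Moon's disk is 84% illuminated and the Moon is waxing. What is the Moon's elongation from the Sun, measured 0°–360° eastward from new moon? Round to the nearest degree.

133°

Invert f = (1 − cos θ)/2 to get cos θ = 1 − 2(0.84) = -0.680, hence θ₀ = arccos -0.680 = 132.8°.
The Moon is waxing (0°–180°), so θ = 132.8° directly.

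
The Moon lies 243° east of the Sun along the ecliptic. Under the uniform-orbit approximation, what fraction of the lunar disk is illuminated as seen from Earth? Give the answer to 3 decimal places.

0.727

cos 243° = (-0.454), so f = (1 − (-0.454))/2 = 0.727.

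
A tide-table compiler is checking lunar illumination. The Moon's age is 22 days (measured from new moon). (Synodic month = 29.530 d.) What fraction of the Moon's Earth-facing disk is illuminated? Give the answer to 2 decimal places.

The Moon has covered 22/29.530 of its cycle, so θ ≈ 360° × 22/29.530 = 268.2°.
cos 268.2° = (-0.031), so f = (1 − (-0.031))/2 = 0.516.

0.52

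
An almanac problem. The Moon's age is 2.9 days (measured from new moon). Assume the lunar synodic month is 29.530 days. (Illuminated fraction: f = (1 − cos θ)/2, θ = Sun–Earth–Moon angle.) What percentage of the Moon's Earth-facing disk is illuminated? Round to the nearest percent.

The Moon has covered 2.9/29.530 of its cycle, so θ ≈ 360° × 2.9/29.530 = 35.4°.
cos 35.4° = 0.816, so f = (1 − 0.816)/2 = 0.092, so 9%.

9%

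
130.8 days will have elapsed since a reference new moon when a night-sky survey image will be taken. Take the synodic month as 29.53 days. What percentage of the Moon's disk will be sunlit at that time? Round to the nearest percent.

95%

130.8 d spans 4 complete synodic months (4 × 29.53 = 118.12 d) plus 12.68 d.
The Moon has covered 12.68/29.53 of its cycle, so θ ≈ 360° × 12.68/29.53 = 154.6°.
With cos θ = (-0.903), the lit fraction is (1 − (-0.903))/2 ≈ 0.952, so 95%.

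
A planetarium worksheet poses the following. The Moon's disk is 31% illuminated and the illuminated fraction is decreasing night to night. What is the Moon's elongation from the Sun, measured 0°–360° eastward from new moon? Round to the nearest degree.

292°

From f = (1 − cos θ)/2: cos θ = 1 − 2×0.31 = 0.380; arccos → 67.7°.
Since the Moon is past full (waning), take the reflex angle: θ = 360° − 67.7° = 292.3°.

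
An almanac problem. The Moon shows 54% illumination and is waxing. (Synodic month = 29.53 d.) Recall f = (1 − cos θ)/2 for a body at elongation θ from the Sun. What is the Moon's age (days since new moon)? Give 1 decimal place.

7.8 days

From f = (1 − cos θ)/2: cos θ = 1 − 2×0.54 = -0.080; arccos → 94.6°.
Waxing ⇒ before full, so θ = 94.6°.
Age = 29.53 × 94.6°/360° ≈ 7.76 days.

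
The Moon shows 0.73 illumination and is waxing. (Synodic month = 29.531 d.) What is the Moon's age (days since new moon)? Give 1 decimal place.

From f = (1 − cos θ)/2: cos θ = 1 − 2×0.73 = -0.460; arccos → 117.4°.
The Moon is waxing (0°–180°), so θ = 117.4° directly.
Age = 29.531 × 117.4°/360° ≈ 9.63 days.

9.6 days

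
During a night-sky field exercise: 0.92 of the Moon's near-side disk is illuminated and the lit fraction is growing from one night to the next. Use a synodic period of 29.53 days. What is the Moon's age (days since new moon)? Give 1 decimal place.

12.1 days

From f = (1 − cos θ)/2: cos θ = 1 − 2×0.92 = -0.840; arccos → 147.1°.
Before full moon the principal value applies: θ = 147.1°.
At 360°/29.53 d per day, 147.1° corresponds to 12.07 days.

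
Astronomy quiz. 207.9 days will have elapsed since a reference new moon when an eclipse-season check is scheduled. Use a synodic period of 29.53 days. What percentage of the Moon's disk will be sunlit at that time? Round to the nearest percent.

Reduce mod P: 207.9 − 7×29.53 = 1.19 d into the current lunation.
The Moon has covered 1.19/29.53 of its cycle, so θ ≈ 360° × 1.19/29.53 = 14.5°.
Illuminated fraction = (1 − cos 14.5°)/2 = (1 − 0.968)/2 ≈ 0.016, so 2%.

2%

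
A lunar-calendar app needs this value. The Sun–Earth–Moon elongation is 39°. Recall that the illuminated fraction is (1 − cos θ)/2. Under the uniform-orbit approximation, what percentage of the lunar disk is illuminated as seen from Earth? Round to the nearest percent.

f = (1 − cos 39°)/2 = (1 − 0.777)/2 ≈ 0.111, i.e. 11%.

11%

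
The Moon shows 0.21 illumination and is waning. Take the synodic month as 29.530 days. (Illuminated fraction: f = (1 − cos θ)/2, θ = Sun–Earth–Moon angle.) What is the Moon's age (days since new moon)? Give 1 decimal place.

25.1 days

Invert f = (1 − cos θ)/2 to get cos θ = 1 − 2(0.21) = 0.580, hence θ₀ = arccos 0.580 = 54.5°.
Waning ⇒ past full, so θ = 360° − 54.5° = 305.5°.
That fraction of the synodic month is 305.5/360 × 29.530 d ≈ 25.06 d.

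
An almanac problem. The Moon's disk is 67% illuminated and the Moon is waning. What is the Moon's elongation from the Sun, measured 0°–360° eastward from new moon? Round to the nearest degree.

From f = (1 − cos θ)/2: cos θ = 1 − 2×0.67 = -0.340; arccos → 109.9°.
Since the Moon is past full (waning), take the reflex angle: θ = 360° − 109.9° = 250.1°.

250°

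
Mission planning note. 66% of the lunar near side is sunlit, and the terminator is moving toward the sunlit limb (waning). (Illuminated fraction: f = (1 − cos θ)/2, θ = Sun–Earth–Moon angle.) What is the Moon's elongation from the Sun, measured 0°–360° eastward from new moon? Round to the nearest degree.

251°

From f = (1 − cos θ)/2: cos θ = 1 − 2×0.66 = -0.320; arccos → 108.7°.
A waning Moon lies in 180°–360°, so θ = 360° − 108.7° = 251.3°.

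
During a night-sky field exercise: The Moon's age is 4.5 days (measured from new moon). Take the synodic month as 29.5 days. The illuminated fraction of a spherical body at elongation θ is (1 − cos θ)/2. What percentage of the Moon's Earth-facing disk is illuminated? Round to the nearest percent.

21%

Phase angle: θ = 360°·(4.5 d)/(29.5 d) = 54.9°.
With cos θ = 0.575, the lit fraction is (1 − 0.575)/2 ≈ 0.213, so 21%.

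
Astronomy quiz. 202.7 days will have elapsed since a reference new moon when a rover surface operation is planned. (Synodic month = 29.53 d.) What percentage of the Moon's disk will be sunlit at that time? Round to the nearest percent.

202.7/29.53 = 6.864 lunations, so 6 complete cycles and 25.52 d into the next.
Phase angle: θ = 360°·(25.52 d)/(29.53 d) = 311.1°.
With cos θ = 0.658, the lit fraction is (1 − 0.658)/2 ≈ 0.171, so 17%.

17%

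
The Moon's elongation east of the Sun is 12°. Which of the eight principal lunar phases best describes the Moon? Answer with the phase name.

new moon

The new moon sector spans roughly -22°–22°; 12° falls inside it.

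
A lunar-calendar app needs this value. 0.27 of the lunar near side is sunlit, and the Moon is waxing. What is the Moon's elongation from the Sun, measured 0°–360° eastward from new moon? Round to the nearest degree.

63°

From f = (1 − cos θ)/2: cos θ = 1 − 2×0.27 = 0.460; arccos → 62.6°.
The Moon is waxing (0°–180°), so θ = 62.6° directly.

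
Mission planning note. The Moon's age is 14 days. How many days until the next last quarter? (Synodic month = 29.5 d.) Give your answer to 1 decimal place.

Last quarter occurs at elongation 270°, i.e. at age 29.5 × 270/360 = 22.125 d.
That is 22.125 − 14 = 8.125 days ahead.

8.1 days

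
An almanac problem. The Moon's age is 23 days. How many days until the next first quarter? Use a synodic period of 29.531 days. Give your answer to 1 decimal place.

13.9 days

First quarter is 0.25 of the way through the cycle: age 0.25 × 29.531 = 7.383 d.
This lunation's first quarter (7.383 d) has passed, so add one period: 36.914 − 23 = 13.914 days.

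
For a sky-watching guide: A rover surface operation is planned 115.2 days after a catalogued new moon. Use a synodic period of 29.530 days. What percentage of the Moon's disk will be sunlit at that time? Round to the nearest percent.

115.2/29.530 = 3.901 lunations, so 3 complete cycles and 26.61 d into the next.
Phase angle: θ = 360°·(26.61 d)/(29.530 d) = 324.4°.
Illuminated fraction = (1 − cos 324.4°)/2 = (1 − 0.813)/2 ≈ 0.093, so 9%.

9%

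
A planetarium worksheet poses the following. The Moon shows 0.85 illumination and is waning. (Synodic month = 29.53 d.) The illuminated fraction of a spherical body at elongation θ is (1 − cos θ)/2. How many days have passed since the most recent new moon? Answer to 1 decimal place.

From f = (1 − cos θ)/2: cos θ = 1 − 2×0.85 = -0.700; arccos → 134.4°.
Since the Moon is past full (waning), take the reflex angle: θ = 360° − 134.4° = 225.6°.
Age = 29.53 × 225.6°/360° ≈ 18.50 days.

18.5 days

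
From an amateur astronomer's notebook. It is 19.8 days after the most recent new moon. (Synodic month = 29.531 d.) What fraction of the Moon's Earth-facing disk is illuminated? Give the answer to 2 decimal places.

The Moon has covered 19.8/29.531 of its cycle, so θ ≈ 360° × 19.8/29.531 = 241.4°.
Illuminated fraction = (1 − cos 241.4°)/2 = (1 − (-0.479))/2 ≈ 0.740.

0.74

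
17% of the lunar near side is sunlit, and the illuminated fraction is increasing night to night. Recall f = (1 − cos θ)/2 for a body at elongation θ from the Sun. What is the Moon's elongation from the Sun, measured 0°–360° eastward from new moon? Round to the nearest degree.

49°

From f = (1 − cos θ)/2: cos θ = 1 − 2×0.17 = 0.660; arccos → 48.7°.
Before full moon the principal value applies: θ = 48.7°.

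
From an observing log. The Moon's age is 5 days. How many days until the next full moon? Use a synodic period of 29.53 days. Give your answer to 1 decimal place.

9.8 days

Full moon is 0.5 of the way through the cycle: age 0.5 × 29.53 = 14.765 d.
So 9.765 days remain (14.765 − 5).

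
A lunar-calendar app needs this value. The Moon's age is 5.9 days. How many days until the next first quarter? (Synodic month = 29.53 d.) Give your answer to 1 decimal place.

1.5 days

First quarter is 0.25 of the way through the cycle: age 0.25 × 29.53 = 7.383 d.
So 1.483 days remain (7.383 − 5.9).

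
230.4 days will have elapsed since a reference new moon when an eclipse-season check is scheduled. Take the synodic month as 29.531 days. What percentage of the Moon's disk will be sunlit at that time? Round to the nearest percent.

230.4 d spans 7 complete synodic months (7 × 29.531 = 206.72 d) plus 23.68 d.
The Moon has covered 23.68/29.531 of its cycle, so θ ≈ 360° × 23.68/29.531 = 288.7°.
Illuminated fraction = (1 − cos 288.7°)/2 = (1 − 0.321)/2 ≈ 0.340, so 34%.

34%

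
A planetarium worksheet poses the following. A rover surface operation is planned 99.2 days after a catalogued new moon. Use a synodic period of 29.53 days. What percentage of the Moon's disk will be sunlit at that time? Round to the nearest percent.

82%

99.2 d spans 3 complete synodic months (3 × 29.53 = 88.59 d) plus 10.61 d.
The Moon has covered 10.61/29.53 of its cycle, so θ ≈ 360° × 10.61/29.53 = 129.3°.
Illuminated fraction = (1 − cos 129.3°)/2 = (1 − (-0.634))/2 ≈ 0.817, so 82%.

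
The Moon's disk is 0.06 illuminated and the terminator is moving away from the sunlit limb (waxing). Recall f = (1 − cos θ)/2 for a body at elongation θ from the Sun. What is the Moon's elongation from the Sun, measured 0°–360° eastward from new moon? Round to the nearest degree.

Invert f = (1 − cos θ)/2 to get cos θ = 1 − 2(0.06) = 0.880, hence θ₀ = arccos 0.880 = 28.4°.
Waxing ⇒ before full, so θ = 28.4°.

28°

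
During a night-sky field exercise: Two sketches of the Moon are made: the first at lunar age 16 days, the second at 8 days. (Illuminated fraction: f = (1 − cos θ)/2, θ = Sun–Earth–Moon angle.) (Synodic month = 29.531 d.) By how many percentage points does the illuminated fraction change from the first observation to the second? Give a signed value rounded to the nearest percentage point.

-42 pp

First observation: θ = 360°·16/29.531 = 195.0°, so f = 0.983.
Second observation: θ = 97.5°, f = 0.565.
Δf = 0.565 − 0.983 = -0.417, i.e. -42 pp.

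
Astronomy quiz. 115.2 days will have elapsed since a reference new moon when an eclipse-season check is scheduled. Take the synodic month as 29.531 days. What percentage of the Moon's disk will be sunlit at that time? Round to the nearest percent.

115.2 d spans 3 complete synodic months (3 × 29.531 = 88.59 d) plus 26.61 d.
Elongation θ = 360° × 26.61/29.531 ≈ 324.4°.
Illuminated fraction = (1 − cos 324.4°)/2 = (1 − 0.813)/2 ≈ 0.094, so 9%.

9%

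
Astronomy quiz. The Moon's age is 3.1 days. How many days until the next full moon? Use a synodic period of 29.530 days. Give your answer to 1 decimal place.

11.7 days

Full moon is 0.5 of the way through the cycle: age 0.5 × 29.530 = 14.765 d.
So 11.665 days remain (14.765 − 3.1).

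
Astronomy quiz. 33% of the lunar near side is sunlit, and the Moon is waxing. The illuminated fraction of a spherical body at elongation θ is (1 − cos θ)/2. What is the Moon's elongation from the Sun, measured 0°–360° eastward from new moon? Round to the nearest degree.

From f = (1 − cos θ)/2: cos θ = 1 − 2×0.33 = 0.340; arccos → 70.1°.
Before full moon the principal value applies: θ = 70.1°.

70°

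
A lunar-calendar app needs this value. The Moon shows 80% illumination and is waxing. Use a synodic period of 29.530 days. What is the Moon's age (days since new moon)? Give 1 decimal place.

cos θ = 1 − 2f = -0.600, giving a principal value of 126.9°.
Waxing ⇒ before full, so θ = 126.9°.
That fraction of the synodic month is 126.9/360 × 29.530 d ≈ 10.41 d.

10.4 days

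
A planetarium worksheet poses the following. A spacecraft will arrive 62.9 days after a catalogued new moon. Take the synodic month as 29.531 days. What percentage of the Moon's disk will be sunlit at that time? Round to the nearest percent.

16%

62.9/29.531 = 2.130 lunations, so 2 complete cycles and 3.84 d into the next.
Phase angle: θ = 360°·(3.84 d)/(29.531 d) = 46.8°.
With cos θ = 0.685, the lit fraction is (1 − 0.685)/2 ≈ 0.158, so 16%.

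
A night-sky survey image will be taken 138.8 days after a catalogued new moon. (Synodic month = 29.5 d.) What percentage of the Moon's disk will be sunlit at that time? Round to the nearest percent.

138.8 d spans 4 complete synodic months (4 × 29.5 = 118.00 d) plus 20.80 d.
Elongation θ = 360° × 20.80/29.5 ≈ 253.8°.
Illuminated fraction = (1 − cos 253.8°)/2 = (1 − (-0.278))/2 ≈ 0.639, so 64%.

64%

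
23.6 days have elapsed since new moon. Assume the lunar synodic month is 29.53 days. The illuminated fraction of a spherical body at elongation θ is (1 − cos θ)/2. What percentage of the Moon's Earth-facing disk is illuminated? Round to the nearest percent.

The Moon has covered 23.6/29.53 of its cycle, so θ ≈ 360° × 23.6/29.53 = 287.7°.
With cos θ = 0.304, the lit fraction is (1 − 0.304)/2 ≈ 0.348, so 35%.

35%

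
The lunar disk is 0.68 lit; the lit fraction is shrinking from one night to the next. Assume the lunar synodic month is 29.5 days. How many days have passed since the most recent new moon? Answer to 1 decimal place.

20.4 days

Invert f = (1 − cos θ)/2 to get cos θ = 1 − 2(0.68) = -0.360, hence θ₀ = arccos -0.360 = 111.1°.
Waning ⇒ past full, so θ = 360° − 111.1° = 248.9°.
That fraction of the synodic month is 248.9/360 × 29.5 d ≈ 20.40 d.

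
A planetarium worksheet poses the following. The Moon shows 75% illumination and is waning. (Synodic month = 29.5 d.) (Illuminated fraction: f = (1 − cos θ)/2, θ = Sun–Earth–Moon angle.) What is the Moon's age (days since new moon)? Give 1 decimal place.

19.7 days

Invert f = (1 − cos θ)/2 to get cos θ = 1 − 2(0.75) = -0.500, hence θ₀ = arccos -0.500 = 120.0°.
Waning ⇒ past full, so θ = 360° − 120.0° = 240.0°.
Age = 29.5 × 240.0°/360° ≈ 19.67 days.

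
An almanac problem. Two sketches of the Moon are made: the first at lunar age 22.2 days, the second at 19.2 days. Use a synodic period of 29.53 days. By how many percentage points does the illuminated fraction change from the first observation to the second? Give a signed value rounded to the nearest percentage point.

+30 pp

First observation: θ = 360°·22.2/29.53 = 270.6°, so f = 0.494.
Second observation: θ = 234.1°, f = 0.793.
Δf = 0.793 − 0.494 = +0.299, i.e. +30 pp.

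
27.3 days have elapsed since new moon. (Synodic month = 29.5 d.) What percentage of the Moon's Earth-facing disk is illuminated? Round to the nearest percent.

The Moon has covered 27.3/29.5 of its cycle, so θ ≈ 360° × 27.3/29.5 = 333.2°.
Illuminated fraction = (1 − cos 333.2°)/2 = (1 − 0.892)/2 ≈ 0.054, so 5%.

5%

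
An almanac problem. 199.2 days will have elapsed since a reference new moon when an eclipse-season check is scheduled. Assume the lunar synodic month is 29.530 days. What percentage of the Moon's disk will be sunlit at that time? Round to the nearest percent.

Reduce mod P: 199.2 − 6×29.530 = 22.02 d into the current lunation.
Elongation θ = 360° × 22.02/29.530 ≈ 268.4°.
Illuminated fraction = (1 − cos 268.4°)/2 = (1 − (-0.027))/2 ≈ 0.514, so 51%.

51%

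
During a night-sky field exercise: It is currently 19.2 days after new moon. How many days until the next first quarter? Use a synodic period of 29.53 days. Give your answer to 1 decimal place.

17.7 days

First quarter is 0.25 of the way through the cycle: age 0.25 × 29.53 = 7.383 d.
This lunation's first quarter (7.383 d) has passed, so add one period: 36.913 − 19.2 = 17.713 days.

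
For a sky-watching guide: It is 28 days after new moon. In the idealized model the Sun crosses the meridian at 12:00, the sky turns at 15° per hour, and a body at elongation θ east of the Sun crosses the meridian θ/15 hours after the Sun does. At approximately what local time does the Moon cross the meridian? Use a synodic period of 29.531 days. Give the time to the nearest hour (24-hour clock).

Elongation θ = 360° × 28/29.531 ≈ 341.3°.
At 15° of sky rotation per hour, 341.3° corresponds to a 22.76 h lag.
12:00 + 22.76 h ≈ 10:45 → 11:00 to the nearest hour.

11:00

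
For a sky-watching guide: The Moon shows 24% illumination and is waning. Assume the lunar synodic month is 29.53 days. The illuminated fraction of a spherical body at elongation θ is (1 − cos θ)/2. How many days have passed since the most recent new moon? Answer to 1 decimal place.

From f = (1 − cos θ)/2: cos θ = 1 − 2×0.24 = 0.520; arccos → 58.7°.
A waning Moon lies in 180°–360°, so θ = 360° − 58.7° = 301.3°.
At 360°/29.53 d per day, 301.3° corresponds to 24.72 days.

24.7 days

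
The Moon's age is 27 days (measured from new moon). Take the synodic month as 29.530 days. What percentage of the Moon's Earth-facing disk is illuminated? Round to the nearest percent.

7%

Phase angle: θ = 360°·(27 d)/(29.530 d) = 329.2°.
cos 329.2° = 0.859, so f = (1 − 0.859)/2 = 0.071, so 7%.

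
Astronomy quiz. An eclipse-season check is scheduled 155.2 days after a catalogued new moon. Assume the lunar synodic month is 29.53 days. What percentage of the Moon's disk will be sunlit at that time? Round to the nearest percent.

52%

Reduce mod P: 155.2 − 5×29.53 = 7.55 d into the current lunation.
Elongation θ = 360° × 7.55/29.53 ≈ 92.0°.
cos 92.0° = (-0.036), so f = (1 − (-0.036))/2 = 0.518, so 52%.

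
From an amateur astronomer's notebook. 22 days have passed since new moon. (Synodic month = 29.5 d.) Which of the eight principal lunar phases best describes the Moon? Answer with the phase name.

last quarter

θ ≈ 360° × 22/29.5 = 268°, which falls in the last quarter sector.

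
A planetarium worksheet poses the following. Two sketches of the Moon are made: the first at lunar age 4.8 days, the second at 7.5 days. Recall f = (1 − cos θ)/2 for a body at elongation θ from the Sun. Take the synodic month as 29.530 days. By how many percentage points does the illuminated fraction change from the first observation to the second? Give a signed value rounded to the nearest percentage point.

+27 percentage points

θ₁ = 360° × 4.8/29.530 = 58.5°, f₁ = (1 − cos θ₁)/2 = 0.239.
θ₂ = 360° × 7.5/29.530 = 91.4°, f₂ = (1 − cos θ₂)/2 = 0.512.
Change = f₂ − f₁ = +0.274 → +27 percentage points.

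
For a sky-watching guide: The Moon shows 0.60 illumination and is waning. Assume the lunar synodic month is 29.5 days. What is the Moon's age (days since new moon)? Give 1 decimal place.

21.2 days

Invert f = (1 − cos θ)/2 to get cos θ = 1 − 2(0.60) = -0.200, hence θ₀ = arccos -0.200 = 101.5°.
A waning Moon lies in 180°–360°, so θ = 360° − 101.5° = 258.5°.
That fraction of the synodic month is 258.5/360 × 29.5 d ≈ 21.18 d.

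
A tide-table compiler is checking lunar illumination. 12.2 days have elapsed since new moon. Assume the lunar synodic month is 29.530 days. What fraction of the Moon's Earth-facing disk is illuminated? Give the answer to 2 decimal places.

0.93

Phase angle: θ = 360°·(12.2 d)/(29.530 d) = 148.7°.
cos 148.7° = (-0.855), so f = (1 − (-0.855))/2 = 0.927.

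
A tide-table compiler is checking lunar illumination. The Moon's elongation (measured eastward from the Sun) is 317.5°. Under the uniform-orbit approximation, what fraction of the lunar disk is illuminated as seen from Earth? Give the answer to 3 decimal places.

cos 317.5° = 0.737, so f = (1 − 0.737)/2 = 0.131.

0.131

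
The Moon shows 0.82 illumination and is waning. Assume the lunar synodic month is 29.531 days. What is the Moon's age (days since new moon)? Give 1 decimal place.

18.9 days

cos θ = 1 − 2f = -0.640, giving a principal value of 129.8°.
Since the Moon is past full (waning), take the reflex angle: θ = 360° − 129.8° = 230.2°.
At 360°/29.531 d per day, 230.2° corresponds to 18.88 days.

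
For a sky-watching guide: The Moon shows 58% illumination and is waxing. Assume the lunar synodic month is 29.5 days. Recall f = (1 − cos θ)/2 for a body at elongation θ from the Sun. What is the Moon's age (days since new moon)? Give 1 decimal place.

8.1 days

From f = (1 − cos θ)/2: cos θ = 1 − 2×0.58 = -0.160; arccos → 99.2°.
Before full moon the principal value applies: θ = 99.2°.
Age = 29.5 × 99.2°/360° ≈ 8.13 days.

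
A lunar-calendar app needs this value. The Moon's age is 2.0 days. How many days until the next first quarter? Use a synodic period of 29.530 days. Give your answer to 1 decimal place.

First quarter is 0.25 of the way through the cycle: age 0.25 × 29.530 = 7.383 d.
So 5.383 days remain (7.383 − 2.0).

5.4 days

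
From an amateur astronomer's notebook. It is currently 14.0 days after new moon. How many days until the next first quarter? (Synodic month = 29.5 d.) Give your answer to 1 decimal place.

First quarter occurs at elongation 90°, i.e. at age 29.5 × 90/360 = 7.375 d.
This lunation's first quarter (7.375 d) has passed, so add one period: 36.875 − 14.0 = 22.875 days.

22.9 days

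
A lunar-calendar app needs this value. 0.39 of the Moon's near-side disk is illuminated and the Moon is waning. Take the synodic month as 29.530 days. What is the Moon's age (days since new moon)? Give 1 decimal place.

cos θ = 1 − 2f = 0.220, giving a principal value of 77.3°.
A waning Moon lies in 180°–360°, so θ = 360° − 77.3° = 282.7°.
At 360°/29.530 d per day, 282.7° corresponds to 23.19 days.

23.2 days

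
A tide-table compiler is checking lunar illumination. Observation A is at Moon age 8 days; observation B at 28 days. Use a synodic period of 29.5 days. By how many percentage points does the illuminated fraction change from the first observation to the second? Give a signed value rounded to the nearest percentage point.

First observation: θ = 360°·8/29.5 = 97.6°, so f = 0.566.
Second observation: θ = 341.7°, f = 0.025.
Δf = 0.025 − 0.566 = -0.541, i.e. -54 pp.

-54 pp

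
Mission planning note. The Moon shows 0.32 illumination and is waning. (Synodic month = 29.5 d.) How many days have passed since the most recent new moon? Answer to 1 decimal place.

From f = (1 − cos θ)/2: cos θ = 1 − 2×0.32 = 0.360; arccos → 68.9°.
Waning ⇒ past full, so θ = 360° − 68.9° = 291.1°.
That fraction of the synodic month is 291.1/360 × 29.5 d ≈ 23.85 d.

23.9 days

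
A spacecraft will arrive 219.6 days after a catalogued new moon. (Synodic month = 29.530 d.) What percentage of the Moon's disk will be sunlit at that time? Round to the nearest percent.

Reduce mod P: 219.6 − 7×29.530 = 12.89 d into the current lunation.
Elongation θ = 360° × 12.89/29.530 ≈ 157.1°.
With cos θ = (-0.921), the lit fraction is (1 − (-0.921))/2 ≈ 0.961, so 96%.

96%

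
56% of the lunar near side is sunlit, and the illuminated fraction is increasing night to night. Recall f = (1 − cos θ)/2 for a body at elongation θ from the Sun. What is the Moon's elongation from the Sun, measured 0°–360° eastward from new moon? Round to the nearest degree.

97°

Invert f = (1 − cos θ)/2 to get cos θ = 1 − 2(0.56) = -0.120, hence θ₀ = arccos -0.120 = 96.9°.
Before full moon the principal value applies: θ = 96.9°.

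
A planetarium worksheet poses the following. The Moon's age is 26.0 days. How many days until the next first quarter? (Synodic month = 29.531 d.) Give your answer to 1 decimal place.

10.9 days

First quarter is 0.25 of the way through the cycle: age 0.25 × 29.531 = 7.383 d.
This lunation's first quarter (7.383 d) has passed, so add one period: 36.914 − 26.0 = 10.914 days.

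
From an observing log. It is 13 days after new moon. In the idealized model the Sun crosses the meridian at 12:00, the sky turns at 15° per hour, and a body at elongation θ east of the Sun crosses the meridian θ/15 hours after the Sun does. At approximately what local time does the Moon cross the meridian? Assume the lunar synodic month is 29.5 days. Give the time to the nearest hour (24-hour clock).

23:00

The Moon has covered 13/29.5 of its cycle, so θ ≈ 360° × 13/29.5 = 158.6°.
The Moon trails the Sun by θ/15 = 158.6/15 ≈ 10.58 hours.
12:00 + 10.58 h ≈ 22:35 → 23:00 to the nearest hour.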